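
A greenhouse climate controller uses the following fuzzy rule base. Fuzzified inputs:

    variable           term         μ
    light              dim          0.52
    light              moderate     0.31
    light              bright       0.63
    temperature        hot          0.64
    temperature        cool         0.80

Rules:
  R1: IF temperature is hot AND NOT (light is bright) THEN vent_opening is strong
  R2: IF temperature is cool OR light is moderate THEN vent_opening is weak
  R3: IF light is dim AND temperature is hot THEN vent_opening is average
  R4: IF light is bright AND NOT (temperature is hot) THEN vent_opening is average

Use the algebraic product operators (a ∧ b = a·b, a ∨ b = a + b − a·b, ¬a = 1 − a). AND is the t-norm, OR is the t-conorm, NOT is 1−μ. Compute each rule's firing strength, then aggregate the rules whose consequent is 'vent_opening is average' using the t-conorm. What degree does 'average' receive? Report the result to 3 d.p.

0.484

R1: hot=0.64, ¬bright=1−0.63=0.37; AND[a·b] → w = 0.2368
R2: cool=0.80, moderate=0.31; OR[a + b − a·b] → w = 0.8620
R3: dim=0.52, hot=0.64; AND[a·b] → w = 0.3328
R4: bright=0.63, ¬hot=1−0.64=0.36; AND[a·b] → w = 0.2268
Rules with consequent 'average': {R3, R4} → strengths 0.3328, 0.2268
Aggregate via t-conorm [a + b − a·b]: 0.4841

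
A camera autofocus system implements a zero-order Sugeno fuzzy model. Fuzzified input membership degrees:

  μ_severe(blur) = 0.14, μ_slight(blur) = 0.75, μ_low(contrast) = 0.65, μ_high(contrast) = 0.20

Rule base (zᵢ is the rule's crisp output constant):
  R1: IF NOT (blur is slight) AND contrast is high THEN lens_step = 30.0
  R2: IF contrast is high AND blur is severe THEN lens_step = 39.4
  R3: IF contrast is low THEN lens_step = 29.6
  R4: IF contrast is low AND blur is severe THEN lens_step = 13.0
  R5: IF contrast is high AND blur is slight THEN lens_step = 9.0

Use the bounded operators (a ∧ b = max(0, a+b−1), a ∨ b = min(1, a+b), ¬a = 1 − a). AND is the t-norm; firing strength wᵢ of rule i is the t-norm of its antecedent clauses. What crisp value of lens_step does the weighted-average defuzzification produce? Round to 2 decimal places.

29.60

R1 (z=30.0): ¬slight=1−0.75=0.25, high=0.20; AND[max(0, a+b−1)] → w = 0.00
R2 (z=39.4): high=0.20, severe=0.14; AND[max(0, a+b−1)] → w = 0.00
R3 (z=29.6): low=0.65 → w = 0.65
R4 (z=13.0): low=0.65, severe=0.14; AND[max(0, a+b−1)] → w = 0.00
R5 (z=9.0): high=0.20, slight=0.75; AND[max(0, a+b−1)] → w = 0.00
Weighted average = (0.00·30.0 + 0.00·39.4 + 0.65·29.6 + 0.00·13.0 + 0.00·9.0) / (0.00 + 0.00 + 0.65 + 0.00 + 0.00)
  = 19.2400 / 0.6500 = 29.60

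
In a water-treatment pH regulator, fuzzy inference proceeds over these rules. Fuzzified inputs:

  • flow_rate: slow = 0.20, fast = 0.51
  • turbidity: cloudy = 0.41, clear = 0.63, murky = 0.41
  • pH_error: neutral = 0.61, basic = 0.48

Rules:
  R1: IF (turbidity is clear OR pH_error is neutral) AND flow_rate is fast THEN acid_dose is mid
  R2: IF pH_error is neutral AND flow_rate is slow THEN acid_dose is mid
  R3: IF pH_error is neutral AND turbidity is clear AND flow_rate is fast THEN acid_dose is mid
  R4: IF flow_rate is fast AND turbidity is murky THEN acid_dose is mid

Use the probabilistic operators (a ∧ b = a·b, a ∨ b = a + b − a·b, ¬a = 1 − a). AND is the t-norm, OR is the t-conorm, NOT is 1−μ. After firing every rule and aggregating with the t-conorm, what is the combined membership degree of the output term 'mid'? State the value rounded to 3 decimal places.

R1: (clear=0.63 OR neutral=0.61) = 0.8557; AND[a·b] with fast=0.51 → w = 0.4364
R2: neutral=0.61, slow=0.20; AND[a·b] → w = 0.1220
R3: neutral=0.61, clear=0.63, fast=0.51; AND[a·b] → w = 0.1960
R4: fast=0.51, murky=0.41; AND[a·b] → w = 0.2091
Rules with consequent 'mid': {R1, R2, R3, R4} → strengths 0.4364, 0.1220, 0.1960, 0.2091
Aggregate via t-conorm [a + b − a·b]: 0.6853

0.685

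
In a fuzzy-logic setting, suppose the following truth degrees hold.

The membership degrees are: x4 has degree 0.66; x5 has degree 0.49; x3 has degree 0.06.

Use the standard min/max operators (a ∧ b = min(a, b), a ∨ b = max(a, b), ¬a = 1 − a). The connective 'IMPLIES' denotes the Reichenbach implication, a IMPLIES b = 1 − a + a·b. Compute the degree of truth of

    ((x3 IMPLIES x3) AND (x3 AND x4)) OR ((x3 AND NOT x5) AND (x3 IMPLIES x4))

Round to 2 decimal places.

x3 IMPLIES x3  [Reichenbach: 1 − a + a·b] with a=0.06, b=0.06 → 0.94
x3 AND x4 = min(a, b) on (0.06, 0.66) = 0.06
(x3 IMPLIES x3) AND (x3 AND x4) = min(a, b) on (0.94, 0.06) = 0.06
NOT x5 = 1 − 0.49 = 0.51
x3 AND NOT x5 = min(a, b) on (0.06, 0.51) = 0.06
x3 IMPLIES x4  [Reichenbach: 1 − a + a·b] with a=0.06, b=0.66 → 0.98
(x3 AND NOT x5) AND (x3 IMPLIES x4) = min(a, b) on (0.06, 0.98) = 0.06
((x3 IMPLIES x3) AND (x3 AND x4)) OR ((x3 AND NOT x5) AND (x3 IMPLIES x4)) = max(a, b) on (0.06, 0.06) = 0.06

0.06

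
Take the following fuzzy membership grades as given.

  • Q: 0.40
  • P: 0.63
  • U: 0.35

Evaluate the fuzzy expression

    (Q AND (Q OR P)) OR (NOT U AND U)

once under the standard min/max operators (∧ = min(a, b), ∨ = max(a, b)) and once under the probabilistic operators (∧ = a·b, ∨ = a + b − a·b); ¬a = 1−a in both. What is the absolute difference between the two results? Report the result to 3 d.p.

0.068

Under standard min/max:
  Q OR P = max(a, b) on (0.40, 0.63) = 0.63
  Q AND (Q OR P) = min(a, b) on (0.40, 0.63) = 0.40
  NOT U = 1 − 0.35 = 0.65
  NOT U AND U = min(a, b) on (0.65, 0.35) = 0.35
  (Q AND (Q OR P)) OR (NOT U AND U) = max(a, b) on (0.40, 0.35) = 0.40
  → value = 0.4000
Under probabilistic:
  Q OR P = a + b − a·b on (0.4000, 0.6300) = 0.7780
  Q AND (Q OR P) = a·b on (0.4000, 0.7780) = 0.3112
  NOT U = 1 − 0.3500 = 0.6500
  NOT U AND U = a·b on (0.6500, 0.3500) = 0.2275
  (Q AND (Q OR P)) OR (NOT U AND U) = a + b − a·b on (0.3112, 0.2275) = 0.4679
  → value = 0.4679
|0.4000 − 0.4679| = 0.068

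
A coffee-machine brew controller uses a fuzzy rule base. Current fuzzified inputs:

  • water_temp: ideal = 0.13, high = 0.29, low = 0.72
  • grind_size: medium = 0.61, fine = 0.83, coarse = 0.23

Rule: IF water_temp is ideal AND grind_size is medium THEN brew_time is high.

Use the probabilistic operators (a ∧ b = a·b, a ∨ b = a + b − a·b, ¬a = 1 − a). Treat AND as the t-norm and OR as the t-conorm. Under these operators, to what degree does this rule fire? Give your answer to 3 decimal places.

0.079

firing strength: ideal=0.13, medium=0.61; AND[a·b] → w = 0.0793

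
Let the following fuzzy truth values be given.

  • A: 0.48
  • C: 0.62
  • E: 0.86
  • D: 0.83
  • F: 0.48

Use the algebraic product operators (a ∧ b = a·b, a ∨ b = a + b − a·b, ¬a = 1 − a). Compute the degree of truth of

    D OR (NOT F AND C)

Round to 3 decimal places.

0.885

NOT F = 1 − 0.4800 = 0.5200
NOT F AND C = a·b on (0.5200, 0.6200) = 0.3224
D OR (NOT F AND C) = a + b − a·b on (0.8300, 0.3224) = 0.8848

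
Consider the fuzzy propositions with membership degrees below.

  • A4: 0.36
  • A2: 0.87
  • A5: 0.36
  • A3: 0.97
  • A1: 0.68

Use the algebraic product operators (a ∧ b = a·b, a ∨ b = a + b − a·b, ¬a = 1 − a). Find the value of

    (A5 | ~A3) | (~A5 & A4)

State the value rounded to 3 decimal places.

0.522

~A3 = 1 − 0.9700 = 0.0300
A5 | ~A3 = a + b − a·b on (0.3600, 0.0300) = 0.3792
~A5 = 1 − 0.3600 = 0.6400
~A5 & A4 = a·b on (0.6400, 0.3600) = 0.2304
(A5 | ~A3) | (~A5 & A4) = a + b − a·b on (0.3792, 0.2304) = 0.5222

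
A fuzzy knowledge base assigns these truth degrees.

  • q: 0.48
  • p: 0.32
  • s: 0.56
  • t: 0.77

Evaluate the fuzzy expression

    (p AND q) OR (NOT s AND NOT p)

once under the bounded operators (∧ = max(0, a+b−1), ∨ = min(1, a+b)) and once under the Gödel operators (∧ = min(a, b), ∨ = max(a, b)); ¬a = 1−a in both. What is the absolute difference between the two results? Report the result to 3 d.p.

Under bounded:
  p AND q = max(0, a+b−1) on (0.32, 0.48) = 0.00
  NOT s = 1 − 0.56 = 0.44
  NOT p = 1 − 0.32 = 0.68
  NOT s AND NOT p = max(0, a+b−1) on (0.44, 0.68) = 0.12
  (p AND q) OR (NOT s AND NOT p) = min(1, a+b) on (0.00, 0.12) = 0.12
  → value = 0.1200
Under Gödel:
  p AND q = min(a, b) on (0.32, 0.48) = 0.32
  NOT s = 1 − 0.56 = 0.44
  NOT p = 1 − 0.32 = 0.68
  NOT s AND NOT p = min(a, b) on (0.44, 0.68) = 0.44
  (p AND q) OR (NOT s AND NOT p) = max(a, b) on (0.32, 0.44) = 0.44
  → value = 0.4400
|0.1200 − 0.4400| = 0.320

0.320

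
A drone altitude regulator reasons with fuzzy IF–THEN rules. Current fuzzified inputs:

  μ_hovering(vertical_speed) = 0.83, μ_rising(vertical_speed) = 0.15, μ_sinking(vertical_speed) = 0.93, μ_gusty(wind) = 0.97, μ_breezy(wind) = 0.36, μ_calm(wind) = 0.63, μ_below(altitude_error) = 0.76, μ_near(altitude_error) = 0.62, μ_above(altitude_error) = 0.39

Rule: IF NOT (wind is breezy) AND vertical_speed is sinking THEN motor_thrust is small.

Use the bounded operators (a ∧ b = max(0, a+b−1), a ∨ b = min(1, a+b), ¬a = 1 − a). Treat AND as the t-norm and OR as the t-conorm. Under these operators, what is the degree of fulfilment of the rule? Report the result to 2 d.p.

0.57

firing strength: ¬breezy=1−0.36=0.64, sinking=0.93; AND[max(0, a+b−1)] → w = 0.57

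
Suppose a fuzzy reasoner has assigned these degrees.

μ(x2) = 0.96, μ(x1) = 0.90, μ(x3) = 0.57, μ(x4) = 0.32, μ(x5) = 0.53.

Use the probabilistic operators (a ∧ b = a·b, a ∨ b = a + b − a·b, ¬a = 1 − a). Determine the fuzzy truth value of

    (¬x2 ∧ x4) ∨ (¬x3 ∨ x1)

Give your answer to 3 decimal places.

¬x2 = 1 − 0.9600 = 0.0400
¬x2 ∧ x4 = a·b on (0.0400, 0.3200) = 0.0128
¬x3 = 1 − 0.5700 = 0.4300
¬x3 ∨ x1 = a + b − a·b on (0.4300, 0.9000) = 0.9430
(¬x2 ∧ x4) ∨ (¬x3 ∨ x1) = a + b − a·b on (0.0128, 0.9430) = 0.9437

0.944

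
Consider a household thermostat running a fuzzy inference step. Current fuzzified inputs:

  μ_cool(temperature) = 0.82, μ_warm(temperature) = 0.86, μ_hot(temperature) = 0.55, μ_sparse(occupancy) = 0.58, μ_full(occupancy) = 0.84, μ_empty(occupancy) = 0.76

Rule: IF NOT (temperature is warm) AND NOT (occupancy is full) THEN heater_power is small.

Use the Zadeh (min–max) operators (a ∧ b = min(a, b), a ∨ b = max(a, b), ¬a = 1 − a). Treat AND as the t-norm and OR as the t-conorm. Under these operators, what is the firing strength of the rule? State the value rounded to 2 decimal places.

0.14

firing strength: ¬warm=1−0.86=0.14, ¬full=1−0.84=0.16; AND[min(a, b)] → w = 0.14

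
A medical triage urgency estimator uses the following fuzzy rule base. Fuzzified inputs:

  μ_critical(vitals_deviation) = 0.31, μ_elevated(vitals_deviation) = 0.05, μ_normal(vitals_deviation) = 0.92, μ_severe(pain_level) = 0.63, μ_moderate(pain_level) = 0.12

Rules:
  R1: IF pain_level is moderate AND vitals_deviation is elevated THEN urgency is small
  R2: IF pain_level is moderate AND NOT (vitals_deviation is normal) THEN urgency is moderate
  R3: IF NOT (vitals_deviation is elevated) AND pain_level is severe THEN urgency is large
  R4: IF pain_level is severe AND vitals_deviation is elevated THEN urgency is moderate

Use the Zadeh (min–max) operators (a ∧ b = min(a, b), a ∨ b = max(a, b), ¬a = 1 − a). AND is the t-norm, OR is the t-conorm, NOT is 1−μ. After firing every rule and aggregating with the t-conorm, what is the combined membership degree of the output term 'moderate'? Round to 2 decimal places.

R1: moderate=0.12, elevated=0.05; AND[min(a, b)] → w = 0.05
R2: moderate=0.12, ¬normal=1−0.92=0.08; AND[min(a, b)] → w = 0.08
R3: ¬elevated=1−0.05=0.95, severe=0.63; AND[min(a, b)] → w = 0.63
R4: severe=0.63, elevated=0.05; AND[min(a, b)] → w = 0.05
Rules with consequent 'moderate': {R2, R4} → strengths 0.08, 0.05
Aggregate via t-conorm [max(a, b)]: 0.08

0.08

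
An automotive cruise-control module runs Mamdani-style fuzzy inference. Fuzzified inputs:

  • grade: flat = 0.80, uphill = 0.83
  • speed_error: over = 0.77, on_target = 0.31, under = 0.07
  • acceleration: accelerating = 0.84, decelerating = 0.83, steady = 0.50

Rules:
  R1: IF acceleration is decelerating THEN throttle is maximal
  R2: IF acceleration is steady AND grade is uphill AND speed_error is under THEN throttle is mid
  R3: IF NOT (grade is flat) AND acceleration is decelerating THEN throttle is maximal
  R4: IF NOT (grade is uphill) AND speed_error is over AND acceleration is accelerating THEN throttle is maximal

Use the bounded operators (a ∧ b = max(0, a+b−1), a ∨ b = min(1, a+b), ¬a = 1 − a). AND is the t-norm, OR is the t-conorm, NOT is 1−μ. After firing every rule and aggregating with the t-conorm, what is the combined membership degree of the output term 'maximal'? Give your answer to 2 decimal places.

0.86

R1: decelerating=0.83 → w = 0.83
R2: steady=0.50, uphill=0.83, under=0.07; AND[max(0, a+b−1)] → w = 0.00
R3: ¬flat=1−0.80=0.20, decelerating=0.83; AND[max(0, a+b−1)] → w = 0.03
R4: ¬uphill=1−0.83=0.17, over=0.77, accelerating=0.84; AND[max(0, a+b−1)] → w = 0.00
Rules with consequent 'maximal': {R1, R3, R4} → strengths 0.83, 0.03, 0.00
Aggregate via t-conorm [min(1, a+b)]: 0.86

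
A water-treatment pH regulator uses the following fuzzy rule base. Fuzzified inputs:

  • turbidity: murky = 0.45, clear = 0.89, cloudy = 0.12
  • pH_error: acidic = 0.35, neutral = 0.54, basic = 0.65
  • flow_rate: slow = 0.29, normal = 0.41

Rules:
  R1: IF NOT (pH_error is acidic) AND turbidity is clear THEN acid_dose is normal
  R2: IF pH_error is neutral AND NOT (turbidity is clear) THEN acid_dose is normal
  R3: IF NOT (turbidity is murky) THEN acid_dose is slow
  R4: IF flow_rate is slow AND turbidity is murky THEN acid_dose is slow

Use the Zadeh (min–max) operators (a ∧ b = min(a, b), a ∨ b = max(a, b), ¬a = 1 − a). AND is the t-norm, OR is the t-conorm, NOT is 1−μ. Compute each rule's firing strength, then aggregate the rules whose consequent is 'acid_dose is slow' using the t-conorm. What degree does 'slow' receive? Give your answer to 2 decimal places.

R1: ¬acidic=1−0.35=0.65, clear=0.89; AND[min(a, b)] → w = 0.65
R2: neutral=0.54, ¬clear=1−0.89=0.11; AND[min(a, b)] → w = 0.11
R3: ¬murky=1−0.45=0.55 → w = 0.55
R4: slow=0.29, murky=0.45; AND[min(a, b)] → w = 0.29
Rules with consequent 'slow': {R3, R4} → strengths 0.55, 0.29
Aggregate via t-conorm [max(a, b)]: 0.55

0.55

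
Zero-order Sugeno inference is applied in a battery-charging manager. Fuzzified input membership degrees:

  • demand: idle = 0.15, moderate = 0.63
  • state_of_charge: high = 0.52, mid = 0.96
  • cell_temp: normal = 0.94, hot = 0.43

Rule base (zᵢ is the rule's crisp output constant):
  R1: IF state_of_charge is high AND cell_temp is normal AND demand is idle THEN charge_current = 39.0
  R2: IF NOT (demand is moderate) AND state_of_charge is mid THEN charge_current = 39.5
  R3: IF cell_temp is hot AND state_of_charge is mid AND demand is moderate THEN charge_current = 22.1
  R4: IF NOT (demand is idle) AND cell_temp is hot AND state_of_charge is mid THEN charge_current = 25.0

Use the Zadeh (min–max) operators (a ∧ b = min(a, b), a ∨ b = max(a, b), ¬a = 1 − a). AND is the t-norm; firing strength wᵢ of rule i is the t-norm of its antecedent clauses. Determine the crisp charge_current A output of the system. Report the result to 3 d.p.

29.506

R1 (z=39.0): high=0.52, normal=0.94, idle=0.15; AND[min(a, b)] → w = 0.15
R2 (z=39.5): ¬moderate=1−0.63=0.37, mid=0.96; AND[min(a, b)] → w = 0.37
R3 (z=22.1): hot=0.43, mid=0.96, moderate=0.63; AND[min(a, b)] → w = 0.43
R4 (z=25.0): ¬idle=1−0.15=0.85, hot=0.43, mid=0.96; AND[min(a, b)] → w = 0.43
Weighted average = (0.15·39.0 + 0.37·39.5 + 0.43·22.1 + 0.43·25.0) / (0.15 + 0.37 + 0.43 + 0.43)
  = 40.7180 / 1.3800 = 29.506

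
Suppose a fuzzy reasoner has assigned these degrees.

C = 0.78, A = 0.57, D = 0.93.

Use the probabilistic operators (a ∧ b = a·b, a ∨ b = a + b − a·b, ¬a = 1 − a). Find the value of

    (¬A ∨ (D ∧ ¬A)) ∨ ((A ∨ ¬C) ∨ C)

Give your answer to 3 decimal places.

0.975

¬A = 1 − 0.5700 = 0.4300
¬A = 1 − 0.5700 = 0.4300
D ∧ ¬A = a·b on (0.9300, 0.4300) = 0.3999
¬A ∨ (D ∧ ¬A) = a + b − a·b on (0.4300, 0.3999) = 0.6579
¬C = 1 − 0.7800 = 0.2200
A ∨ ¬C = a + b − a·b on (0.5700, 0.2200) = 0.6646
(A ∨ ¬C) ∨ C = a + b − a·b on (0.6646, 0.7800) = 0.9262
(¬A ∨ (D ∧ ¬A)) ∨ ((A ∨ ¬C) ∨ C) = a + b − a·b on (0.6579, 0.9262) = 0.9748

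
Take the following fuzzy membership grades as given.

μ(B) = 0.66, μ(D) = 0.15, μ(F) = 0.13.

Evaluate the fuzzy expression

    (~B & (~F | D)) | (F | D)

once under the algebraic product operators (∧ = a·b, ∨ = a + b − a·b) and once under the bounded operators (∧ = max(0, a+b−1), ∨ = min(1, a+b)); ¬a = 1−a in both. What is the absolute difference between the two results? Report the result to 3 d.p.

Under algebraic product:
  ~B = 1 − 0.6600 = 0.3400
  ~F = 1 − 0.1300 = 0.8700
  ~F | D = a + b − a·b on (0.8700, 0.1500) = 0.8895
  ~B & (~F | D) = a·b on (0.3400, 0.8895) = 0.3024
  F | D = a + b − a·b on (0.1300, 0.1500) = 0.2605
  (~B & (~F | D)) | (F | D) = a + b − a·b on (0.3024, 0.2605) = 0.4841
  → value = 0.4841
Under bounded:
  ~B = 1 − 0.66 = 0.34
  ~F = 1 − 0.13 = 0.87
  ~F | D = min(1, a+b) on (0.87, 0.15) = 1.00
  ~B & (~F | D) = max(0, a+b−1) on (0.34, 1.00) = 0.34
  F | D = min(1, a+b) on (0.13, 0.15) = 0.28
  (~B & (~F | D)) | (F | D) = min(1, a+b) on (0.34, 0.28) = 0.62
  → value = 0.6200
|0.4841 − 0.6200| = 0.136

0.136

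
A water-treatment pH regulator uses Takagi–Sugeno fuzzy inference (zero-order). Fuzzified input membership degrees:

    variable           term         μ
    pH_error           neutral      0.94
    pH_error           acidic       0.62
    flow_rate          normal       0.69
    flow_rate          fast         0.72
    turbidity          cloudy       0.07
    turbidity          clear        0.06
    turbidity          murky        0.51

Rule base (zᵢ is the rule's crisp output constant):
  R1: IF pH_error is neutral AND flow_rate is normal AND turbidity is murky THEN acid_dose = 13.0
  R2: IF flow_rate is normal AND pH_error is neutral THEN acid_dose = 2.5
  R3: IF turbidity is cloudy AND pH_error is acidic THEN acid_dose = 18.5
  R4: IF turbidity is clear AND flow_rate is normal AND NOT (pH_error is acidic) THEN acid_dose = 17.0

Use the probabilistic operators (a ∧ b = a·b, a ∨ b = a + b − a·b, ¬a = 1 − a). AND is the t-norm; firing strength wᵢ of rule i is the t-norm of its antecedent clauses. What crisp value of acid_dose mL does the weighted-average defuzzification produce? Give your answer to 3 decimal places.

6.733

R1 (z=13.0): neutral=0.94, normal=0.69, murky=0.51; AND[a·b] → w = 0.3308
R2 (z=2.5): normal=0.69, neutral=0.94; AND[a·b] → w = 0.6486
R3 (z=18.5): cloudy=0.07, acidic=0.62; AND[a·b] → w = 0.0434
R4 (z=17.0): clear=0.06, normal=0.69, ¬acidic=1−0.62=0.38; AND[a·b] → w = 0.0157
Weighted average = (0.3308·13.0 + 0.6486·2.5 + 0.0434·18.5 + 0.0157·17.0) / (0.3308 + 0.6486 + 0.0434 + 0.0157)
  = 6.9921 / 1.0385 = 6.733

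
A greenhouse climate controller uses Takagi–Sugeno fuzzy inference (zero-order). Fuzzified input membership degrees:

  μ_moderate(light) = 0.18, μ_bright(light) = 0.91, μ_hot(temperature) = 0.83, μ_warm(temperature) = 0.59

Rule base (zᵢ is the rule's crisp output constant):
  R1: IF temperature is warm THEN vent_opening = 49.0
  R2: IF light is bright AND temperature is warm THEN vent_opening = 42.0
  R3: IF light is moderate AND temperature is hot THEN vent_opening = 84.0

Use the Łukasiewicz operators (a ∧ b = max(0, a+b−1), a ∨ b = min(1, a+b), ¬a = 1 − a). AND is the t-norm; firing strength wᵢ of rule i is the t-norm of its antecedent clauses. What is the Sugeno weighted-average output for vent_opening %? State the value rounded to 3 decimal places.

R1 (z=49.0): warm=0.59 → w = 0.59
R2 (z=42.0): bright=0.91, warm=0.59; AND[max(0, a+b−1)] → w = 0.50
R3 (z=84.0): moderate=0.18, hot=0.83; AND[max(0, a+b−1)] → w = 0.01
Weighted average = (0.59·49.0 + 0.50·42.0 + 0.01·84.0) / (0.59 + 0.50 + 0.01)
  = 50.7500 / 1.1000 = 46.136

46.136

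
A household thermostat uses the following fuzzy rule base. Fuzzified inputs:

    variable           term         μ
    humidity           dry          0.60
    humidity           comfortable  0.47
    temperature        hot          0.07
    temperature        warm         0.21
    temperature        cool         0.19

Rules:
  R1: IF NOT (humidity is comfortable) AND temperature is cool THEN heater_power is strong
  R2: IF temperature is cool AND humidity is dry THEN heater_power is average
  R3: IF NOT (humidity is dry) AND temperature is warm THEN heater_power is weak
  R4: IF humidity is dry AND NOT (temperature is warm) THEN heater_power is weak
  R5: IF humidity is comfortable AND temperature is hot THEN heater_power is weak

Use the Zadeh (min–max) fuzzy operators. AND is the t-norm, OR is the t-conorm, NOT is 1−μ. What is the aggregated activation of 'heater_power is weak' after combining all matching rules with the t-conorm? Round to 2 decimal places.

R1: ¬comfortable=1−0.47=0.53, cool=0.19; AND[min(a, b)] → w = 0.19
R2: cool=0.19, dry=0.60; AND[min(a, b)] → w = 0.19
R3: ¬dry=1−0.60=0.40, warm=0.21; AND[min(a, b)] → w = 0.21
R4: dry=0.60, ¬warm=1−0.21=0.79; AND[min(a, b)] → w = 0.60
R5: comfortable=0.47, hot=0.07; AND[min(a, b)] → w = 0.07
Rules with consequent 'weak': {R3, R4, R5} → strengths 0.21, 0.60, 0.07
Aggregate via t-conorm [max(a, b)]: 0.60

0.60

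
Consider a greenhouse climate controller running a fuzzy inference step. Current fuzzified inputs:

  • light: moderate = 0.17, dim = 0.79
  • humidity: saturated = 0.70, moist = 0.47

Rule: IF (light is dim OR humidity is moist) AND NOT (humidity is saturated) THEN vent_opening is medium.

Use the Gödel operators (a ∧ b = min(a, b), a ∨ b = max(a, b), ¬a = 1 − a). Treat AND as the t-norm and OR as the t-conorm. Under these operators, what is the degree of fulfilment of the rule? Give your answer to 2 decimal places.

0.30

firing strength: (dim=0.79 OR moist=0.47) = 0.79; AND[min(a, b)] with ¬saturated=1−0.70=0.30 → w = 0.30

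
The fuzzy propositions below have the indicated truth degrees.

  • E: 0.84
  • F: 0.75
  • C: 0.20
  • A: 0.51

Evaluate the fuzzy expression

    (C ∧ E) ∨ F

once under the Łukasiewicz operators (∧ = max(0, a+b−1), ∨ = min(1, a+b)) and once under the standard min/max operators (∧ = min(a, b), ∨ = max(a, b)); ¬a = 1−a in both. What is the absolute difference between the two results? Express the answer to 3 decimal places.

Under Łukasiewicz:
  C ∧ E = max(0, a+b−1) on (0.20, 0.84) = 0.04
  (C ∧ E) ∨ F = min(1, a+b) on (0.04, 0.75) = 0.79
  → value = 0.7900
Under standard min/max:
  C ∧ E = min(a, b) on (0.20, 0.84) = 0.20
  (C ∧ E) ∨ F = max(a, b) on (0.20, 0.75) = 0.75
  → value = 0.7500
|0.7900 − 0.7500| = 0.040

0.040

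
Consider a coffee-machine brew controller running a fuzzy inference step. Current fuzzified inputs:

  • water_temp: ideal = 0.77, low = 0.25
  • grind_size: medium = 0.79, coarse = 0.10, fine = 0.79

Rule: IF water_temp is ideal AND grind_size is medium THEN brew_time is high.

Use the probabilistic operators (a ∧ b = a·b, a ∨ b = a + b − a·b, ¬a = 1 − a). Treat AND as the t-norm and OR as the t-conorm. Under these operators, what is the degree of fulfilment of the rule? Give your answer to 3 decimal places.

firing strength: ideal=0.77, medium=0.79; AND[a·b] → w = 0.6083

0.608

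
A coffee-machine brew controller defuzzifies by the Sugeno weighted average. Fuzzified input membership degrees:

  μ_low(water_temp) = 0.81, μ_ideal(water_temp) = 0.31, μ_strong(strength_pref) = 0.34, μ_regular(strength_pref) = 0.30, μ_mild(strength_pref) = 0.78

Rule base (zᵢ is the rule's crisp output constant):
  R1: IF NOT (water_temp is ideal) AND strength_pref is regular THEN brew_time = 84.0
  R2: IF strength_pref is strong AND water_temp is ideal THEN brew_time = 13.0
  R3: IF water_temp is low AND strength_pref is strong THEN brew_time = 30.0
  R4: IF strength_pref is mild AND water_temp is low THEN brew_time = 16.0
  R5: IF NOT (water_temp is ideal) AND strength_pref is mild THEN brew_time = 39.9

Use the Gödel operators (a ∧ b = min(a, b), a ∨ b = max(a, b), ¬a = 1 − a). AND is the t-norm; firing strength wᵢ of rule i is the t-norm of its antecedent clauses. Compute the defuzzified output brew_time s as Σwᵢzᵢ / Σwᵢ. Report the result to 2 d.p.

32.83

R1 (z=84.0): ¬ideal=1−0.31=0.69, regular=0.30; AND[min(a, b)] → w = 0.30
R2 (z=13.0): strong=0.34, ideal=0.31; AND[min(a, b)] → w = 0.31
R3 (z=30.0): low=0.81, strong=0.34; AND[min(a, b)] → w = 0.34
R4 (z=16.0): mild=0.78, low=0.81; AND[min(a, b)] → w = 0.78
R5 (z=39.9): ¬ideal=1−0.31=0.69, mild=0.78; AND[min(a, b)] → w = 0.69
Weighted average = (0.30·84.0 + 0.31·13.0 + 0.34·30.0 + 0.78·16.0 + 0.69·39.9) / (0.30 + 0.31 + 0.34 + 0.78 + 0.69)
  = 79.4410 / 2.4200 = 32.83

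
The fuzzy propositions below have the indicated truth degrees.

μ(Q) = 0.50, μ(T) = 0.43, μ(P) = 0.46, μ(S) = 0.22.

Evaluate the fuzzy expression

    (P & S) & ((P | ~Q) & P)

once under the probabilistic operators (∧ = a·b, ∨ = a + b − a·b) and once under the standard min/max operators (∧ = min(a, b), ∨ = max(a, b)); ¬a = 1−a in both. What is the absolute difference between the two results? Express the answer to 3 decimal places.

0.186

Under probabilistic:
  P & S = a·b on (0.4600, 0.2200) = 0.1012
  ~Q = 1 − 0.5000 = 0.5000
  P | ~Q = a + b − a·b on (0.4600, 0.5000) = 0.7300
  (P | ~Q) & P = a·b on (0.7300, 0.4600) = 0.3358
  (P & S) & ((P | ~Q) & P) = a·b on (0.1012, 0.3358) = 0.0340
  → value = 0.0340
Under standard min/max:
  P & S = min(a, b) on (0.46, 0.22) = 0.22
  ~Q = 1 − 0.50 = 0.50
  P | ~Q = max(a, b) on (0.46, 0.50) = 0.50
  (P | ~Q) & P = min(a, b) on (0.50, 0.46) = 0.46
  (P & S) & ((P | ~Q) & P) = min(a, b) on (0.22, 0.46) = 0.22
  → value = 0.2200
|0.0340 − 0.2200| = 0.186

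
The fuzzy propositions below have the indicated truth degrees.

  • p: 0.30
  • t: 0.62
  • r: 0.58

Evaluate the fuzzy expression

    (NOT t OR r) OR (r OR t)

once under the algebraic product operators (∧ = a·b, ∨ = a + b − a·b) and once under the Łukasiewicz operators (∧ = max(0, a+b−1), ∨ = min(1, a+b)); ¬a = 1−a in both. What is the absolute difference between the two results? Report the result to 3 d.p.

0.042

Under algebraic product:
  NOT t = 1 − 0.6200 = 0.3800
  NOT t OR r = a + b − a·b on (0.3800, 0.5800) = 0.7396
  r OR t = a + b − a·b on (0.5800, 0.6200) = 0.8404
  (NOT t OR r) OR (r OR t) = a + b − a·b on (0.7396, 0.8404) = 0.9584
  → value = 0.9584
Under Łukasiewicz:
  NOT t = 1 − 0.62 = 0.38
  NOT t OR r = min(1, a+b) on (0.38, 0.58) = 0.96
  r OR t = min(1, a+b) on (0.58, 0.62) = 1.00
  (NOT t OR r) OR (r OR t) = min(1, a+b) on (0.96, 1.00) = 1.00
  → value = 1.0000
|0.9584 − 1.0000| = 0.042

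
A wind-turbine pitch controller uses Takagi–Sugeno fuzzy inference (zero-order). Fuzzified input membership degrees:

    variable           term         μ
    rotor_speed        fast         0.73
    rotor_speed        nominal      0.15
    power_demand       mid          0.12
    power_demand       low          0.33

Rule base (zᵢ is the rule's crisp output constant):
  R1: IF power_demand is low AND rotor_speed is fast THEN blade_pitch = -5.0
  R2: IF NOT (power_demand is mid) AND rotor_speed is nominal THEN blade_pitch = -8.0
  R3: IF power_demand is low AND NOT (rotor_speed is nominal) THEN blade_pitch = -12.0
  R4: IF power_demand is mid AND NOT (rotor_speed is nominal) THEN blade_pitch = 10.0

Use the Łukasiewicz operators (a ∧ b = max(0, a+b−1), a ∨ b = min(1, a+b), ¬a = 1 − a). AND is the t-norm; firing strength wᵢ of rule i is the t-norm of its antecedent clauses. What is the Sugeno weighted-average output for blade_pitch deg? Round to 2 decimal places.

-10.00

R1 (z=-5.0): low=0.33, fast=0.73; AND[max(0, a+b−1)] → w = 0.06
R2 (z=-8.0): ¬mid=1−0.12=0.88, nominal=0.15; AND[max(0, a+b−1)] → w = 0.03
R3 (z=-12.0): low=0.33, ¬nominal=1−0.15=0.85; AND[max(0, a+b−1)] → w = 0.18
R4 (z=10.0): mid=0.12, ¬nominal=1−0.15=0.85; AND[max(0, a+b−1)] → w = 0.00
Weighted average = (0.06·-5.0 + 0.03·-8.0 + 0.18·-12.0 + 0.00·10.0) / (0.06 + 0.03 + 0.18 + 0.00)
  = -2.7000 / 0.2700 = -10.00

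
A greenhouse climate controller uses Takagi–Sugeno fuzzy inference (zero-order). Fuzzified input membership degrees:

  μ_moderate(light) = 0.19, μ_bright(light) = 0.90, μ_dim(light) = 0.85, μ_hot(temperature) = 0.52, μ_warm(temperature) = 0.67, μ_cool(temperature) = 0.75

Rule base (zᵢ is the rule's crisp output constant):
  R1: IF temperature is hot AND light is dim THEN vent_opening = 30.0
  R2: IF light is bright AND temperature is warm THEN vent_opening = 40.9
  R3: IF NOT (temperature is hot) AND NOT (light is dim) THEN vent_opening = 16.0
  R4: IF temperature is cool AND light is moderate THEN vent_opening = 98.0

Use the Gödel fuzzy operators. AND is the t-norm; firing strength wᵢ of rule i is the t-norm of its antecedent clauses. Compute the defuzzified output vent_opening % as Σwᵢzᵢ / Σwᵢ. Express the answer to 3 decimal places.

R1 (z=30.0): hot=0.52, dim=0.85; AND[min(a, b)] → w = 0.52
R2 (z=40.9): bright=0.90, warm=0.67; AND[min(a, b)] → w = 0.67
R3 (z=16.0): ¬hot=1−0.52=0.48, ¬dim=1−0.85=0.15; AND[min(a, b)] → w = 0.15
R4 (z=98.0): cool=0.75, moderate=0.19; AND[min(a, b)] → w = 0.19
Weighted average = (0.52·30.0 + 0.67·40.9 + 0.15·16.0 + 0.19·98.0) / (0.52 + 0.67 + 0.15 + 0.19)
  = 64.0230 / 1.5300 = 41.845

41.845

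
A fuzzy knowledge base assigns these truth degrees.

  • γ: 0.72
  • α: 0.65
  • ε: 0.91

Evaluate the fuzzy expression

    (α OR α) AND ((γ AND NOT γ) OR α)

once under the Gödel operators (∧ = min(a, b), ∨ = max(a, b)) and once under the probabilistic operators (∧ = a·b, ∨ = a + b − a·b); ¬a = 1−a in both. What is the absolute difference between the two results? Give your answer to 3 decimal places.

Under Gödel:
  α OR α = max(a, b) on (0.65, 0.65) = 0.65
  NOT γ = 1 − 0.72 = 0.28
  γ AND NOT γ = min(a, b) on (0.72, 0.28) = 0.28
  (γ AND NOT γ) OR α = max(a, b) on (0.28, 0.65) = 0.65
  (α OR α) AND ((γ AND NOT γ) OR α) = min(a, b) on (0.65, 0.65) = 0.65
  → value = 0.6500
Under probabilistic:
  α OR α = a + b − a·b on (0.6500, 0.6500) = 0.8775
  NOT γ = 1 − 0.7200 = 0.2800
  γ AND NOT γ = a·b on (0.7200, 0.2800) = 0.2016
  (γ AND NOT γ) OR α = a + b − a·b on (0.2016, 0.6500) = 0.7206
  (α OR α) AND ((γ AND NOT γ) OR α) = a·b on (0.8775, 0.7206) = 0.6323
  → value = 0.6323
|0.6500 − 0.6323| = 0.018

0.018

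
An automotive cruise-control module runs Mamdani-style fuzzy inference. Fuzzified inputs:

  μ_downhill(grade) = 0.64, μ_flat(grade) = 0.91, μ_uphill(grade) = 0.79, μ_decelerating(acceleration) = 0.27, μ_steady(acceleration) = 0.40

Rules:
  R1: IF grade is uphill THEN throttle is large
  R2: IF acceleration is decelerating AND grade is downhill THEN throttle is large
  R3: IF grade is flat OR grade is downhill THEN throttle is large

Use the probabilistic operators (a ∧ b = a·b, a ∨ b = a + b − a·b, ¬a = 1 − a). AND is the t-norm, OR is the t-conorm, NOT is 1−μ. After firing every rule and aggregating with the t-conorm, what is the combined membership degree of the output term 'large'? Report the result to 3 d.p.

0.994

R1: uphill=0.79 → w = 0.7900
R2: decelerating=0.27, downhill=0.64; AND[a·b] → w = 0.1728
R3: flat=0.91, downhill=0.64; OR[a + b − a·b] → w = 0.9676
Rules with consequent 'large': {R1, R2, R3} → strengths 0.7900, 0.1728, 0.9676
Aggregate via t-conorm [a + b − a·b]: 0.9944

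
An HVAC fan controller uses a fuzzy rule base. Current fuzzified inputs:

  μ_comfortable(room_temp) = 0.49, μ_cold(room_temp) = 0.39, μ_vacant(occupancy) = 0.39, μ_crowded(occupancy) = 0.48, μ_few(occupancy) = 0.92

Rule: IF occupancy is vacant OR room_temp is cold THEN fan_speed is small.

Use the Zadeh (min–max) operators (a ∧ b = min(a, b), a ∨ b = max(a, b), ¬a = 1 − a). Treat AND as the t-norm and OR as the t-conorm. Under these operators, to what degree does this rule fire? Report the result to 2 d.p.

firing strength: vacant=0.39, cold=0.39; OR[max(a, b)] → w = 0.39

0.39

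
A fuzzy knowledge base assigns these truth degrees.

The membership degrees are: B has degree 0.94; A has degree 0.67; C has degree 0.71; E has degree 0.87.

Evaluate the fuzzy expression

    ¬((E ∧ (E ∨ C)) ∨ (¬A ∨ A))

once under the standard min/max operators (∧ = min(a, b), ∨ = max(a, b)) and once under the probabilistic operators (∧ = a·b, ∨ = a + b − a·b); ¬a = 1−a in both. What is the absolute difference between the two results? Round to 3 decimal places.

0.094

Under standard min/max:
  E ∨ C = max(a, b) on (0.87, 0.71) = 0.87
  E ∧ (E ∨ C) = min(a, b) on (0.87, 0.87) = 0.87
  ¬A = 1 − 0.67 = 0.33
  ¬A ∨ A = max(a, b) on (0.33, 0.67) = 0.67
  (E ∧ (E ∨ C)) ∨ (¬A ∨ A) = max(a, b) on (0.87, 0.67) = 0.87
  ¬((E ∧ (E ∨ C)) ∨ (¬A ∨ A)) = 1 − 0.87 = 0.13
  → value = 0.1300
Under probabilistic:
  E ∨ C = a + b − a·b on (0.8700, 0.7100) = 0.9623
  E ∧ (E ∨ C) = a·b on (0.8700, 0.9623) = 0.8372
  ¬A = 1 − 0.6700 = 0.3300
  ¬A ∨ A = a + b − a·b on (0.3300, 0.6700) = 0.7789
  (E ∧ (E ∨ C)) ∨ (¬A ∨ A) = a + b − a·b on (0.8372, 0.7789) = 0.9640
  ¬((E ∧ (E ∨ C)) ∨ (¬A ∨ A)) = 1 − 0.9640 = 0.0360
  → value = 0.0360
|0.1300 − 0.0360| = 0.094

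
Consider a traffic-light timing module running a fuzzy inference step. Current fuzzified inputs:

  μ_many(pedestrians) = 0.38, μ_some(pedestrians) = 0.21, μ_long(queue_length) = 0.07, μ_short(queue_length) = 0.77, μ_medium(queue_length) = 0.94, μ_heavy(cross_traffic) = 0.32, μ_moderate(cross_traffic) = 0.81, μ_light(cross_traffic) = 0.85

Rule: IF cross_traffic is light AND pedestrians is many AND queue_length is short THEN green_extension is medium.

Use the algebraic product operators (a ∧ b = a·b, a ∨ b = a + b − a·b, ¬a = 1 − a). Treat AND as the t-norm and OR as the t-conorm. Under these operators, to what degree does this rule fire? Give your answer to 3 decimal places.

firing strength: light=0.85, many=0.38, short=0.77; AND[a·b] → w = 0.2487

0.249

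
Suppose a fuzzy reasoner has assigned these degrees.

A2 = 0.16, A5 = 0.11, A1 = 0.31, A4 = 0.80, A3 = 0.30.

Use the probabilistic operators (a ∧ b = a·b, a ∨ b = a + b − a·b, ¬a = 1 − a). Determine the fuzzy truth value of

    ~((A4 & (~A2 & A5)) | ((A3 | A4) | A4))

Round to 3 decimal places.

0.026

~A2 = 1 − 0.1600 = 0.8400
~A2 & A5 = a·b on (0.8400, 0.1100) = 0.0924
A4 & (~A2 & A5) = a·b on (0.8000, 0.0924) = 0.0739
A3 | A4 = a + b − a·b on (0.3000, 0.8000) = 0.8600
(A3 | A4) | A4 = a + b − a·b on (0.8600, 0.8000) = 0.9720
(A4 & (~A2 & A5)) | ((A3 | A4) | A4) = a + b − a·b on (0.0739, 0.9720) = 0.9741
~((A4 & (~A2 & A5)) | ((A3 | A4) | A4)) = 1 − 0.9741 = 0.0259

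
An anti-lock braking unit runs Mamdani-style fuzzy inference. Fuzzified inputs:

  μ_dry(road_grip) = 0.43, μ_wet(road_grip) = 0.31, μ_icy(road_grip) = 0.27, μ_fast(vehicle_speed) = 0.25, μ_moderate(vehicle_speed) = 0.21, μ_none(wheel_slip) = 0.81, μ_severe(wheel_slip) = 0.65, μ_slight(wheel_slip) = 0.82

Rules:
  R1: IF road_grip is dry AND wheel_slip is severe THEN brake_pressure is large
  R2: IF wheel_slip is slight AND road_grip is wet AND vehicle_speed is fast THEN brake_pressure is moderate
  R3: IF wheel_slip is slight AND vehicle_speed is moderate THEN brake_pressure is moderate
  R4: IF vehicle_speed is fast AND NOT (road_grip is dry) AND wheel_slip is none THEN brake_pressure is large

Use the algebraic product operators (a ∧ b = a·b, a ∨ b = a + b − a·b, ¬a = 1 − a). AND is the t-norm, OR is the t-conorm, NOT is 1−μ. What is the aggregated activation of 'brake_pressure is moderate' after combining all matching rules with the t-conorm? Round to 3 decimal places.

0.225

R1: dry=0.43, severe=0.65; AND[a·b] → w = 0.2795
R2: slight=0.82, wet=0.31, fast=0.25; AND[a·b] → w = 0.0635
R3: slight=0.82, moderate=0.21; AND[a·b] → w = 0.1722
R4: fast=0.25, ¬dry=1−0.43=0.57, none=0.81; AND[a·b] → w = 0.1154
Rules with consequent 'moderate': {R2, R3} → strengths 0.0635, 0.1722
Aggregate via t-conorm [a + b − a·b]: 0.2248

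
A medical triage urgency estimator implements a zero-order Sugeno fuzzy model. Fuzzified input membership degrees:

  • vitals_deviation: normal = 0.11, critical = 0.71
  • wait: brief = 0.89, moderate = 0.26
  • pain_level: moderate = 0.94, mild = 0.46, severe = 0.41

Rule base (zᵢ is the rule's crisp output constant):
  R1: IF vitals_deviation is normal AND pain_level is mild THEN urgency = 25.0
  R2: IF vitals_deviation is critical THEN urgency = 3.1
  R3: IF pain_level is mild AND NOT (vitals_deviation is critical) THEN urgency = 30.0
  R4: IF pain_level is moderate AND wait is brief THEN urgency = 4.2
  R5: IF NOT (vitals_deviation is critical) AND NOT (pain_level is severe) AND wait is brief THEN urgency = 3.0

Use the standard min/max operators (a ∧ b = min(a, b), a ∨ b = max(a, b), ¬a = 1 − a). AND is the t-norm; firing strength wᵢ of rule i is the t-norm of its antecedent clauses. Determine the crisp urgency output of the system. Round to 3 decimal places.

R1 (z=25.0): normal=0.11, mild=0.46; AND[min(a, b)] → w = 0.11
R2 (z=3.1): critical=0.71 → w = 0.71
R3 (z=30.0): mild=0.46, ¬critical=1−0.71=0.29; AND[min(a, b)] → w = 0.29
R4 (z=4.2): moderate=0.94, brief=0.89; AND[min(a, b)] → w = 0.89
R5 (z=3.0): ¬critical=1−0.71=0.29, ¬severe=1−0.41=0.59, brief=0.89; AND[min(a, b)] → w = 0.29
Weighted average = (0.11·25.0 + 0.71·3.1 + 0.29·30.0 + 0.89·4.2 + 0.29·3.0) / (0.11 + 0.71 + 0.29 + 0.89 + 0.29)
  = 18.2590 / 2.2900 = 7.973

7.973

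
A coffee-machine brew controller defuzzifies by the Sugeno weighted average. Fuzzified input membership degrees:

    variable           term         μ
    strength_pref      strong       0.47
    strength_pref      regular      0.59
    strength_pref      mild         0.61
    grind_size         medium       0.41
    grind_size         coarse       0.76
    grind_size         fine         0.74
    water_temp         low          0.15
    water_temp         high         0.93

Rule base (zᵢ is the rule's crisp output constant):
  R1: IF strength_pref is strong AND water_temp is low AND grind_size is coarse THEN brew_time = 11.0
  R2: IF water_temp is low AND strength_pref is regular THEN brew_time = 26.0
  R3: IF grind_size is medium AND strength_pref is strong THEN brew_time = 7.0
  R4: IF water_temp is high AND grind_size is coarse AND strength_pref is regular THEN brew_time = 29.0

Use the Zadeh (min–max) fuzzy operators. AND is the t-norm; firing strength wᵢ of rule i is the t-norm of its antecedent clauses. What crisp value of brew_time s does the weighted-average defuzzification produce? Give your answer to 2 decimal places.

19.64

R1 (z=11.0): strong=0.47, low=0.15, coarse=0.76; AND[min(a, b)] → w = 0.15
R2 (z=26.0): low=0.15, regular=0.59; AND[min(a, b)] → w = 0.15
R3 (z=7.0): medium=0.41, strong=0.47; AND[min(a, b)] → w = 0.41
R4 (z=29.0): high=0.93, coarse=0.76, regular=0.59; AND[min(a, b)] → w = 0.59
Weighted average = (0.15·11.0 + 0.15·26.0 + 0.41·7.0 + 0.59·29.0) / (0.15 + 0.15 + 0.41 + 0.59)
  = 25.5300 / 1.3000 = 19.64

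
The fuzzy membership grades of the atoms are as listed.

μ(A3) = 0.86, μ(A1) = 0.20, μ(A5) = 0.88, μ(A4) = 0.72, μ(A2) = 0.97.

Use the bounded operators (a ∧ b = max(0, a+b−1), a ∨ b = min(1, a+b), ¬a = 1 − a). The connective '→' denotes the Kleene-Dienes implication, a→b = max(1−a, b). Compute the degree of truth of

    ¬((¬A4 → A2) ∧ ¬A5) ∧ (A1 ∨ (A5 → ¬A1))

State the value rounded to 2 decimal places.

0.91

¬A4 = 1 − 0.72 = 0.28
¬A4 → A2  [Kleene-Dienes: max(1−a, b)] with a=0.28, b=0.97 → 0.97
¬A5 = 1 − 0.88 = 0.12
(¬A4 → A2) ∧ ¬A5 = max(0, a+b−1) on (0.97, 0.12) = 0.09
¬((¬A4 → A2) ∧ ¬A5) = 1 − 0.09 = 0.91
¬A1 = 1 − 0.20 = 0.80
A5 → ¬A1  [Kleene-Dienes: max(1−a, b)] with a=0.88, b=0.80 → 0.80
A1 ∨ (A5 → ¬A1) = min(1, a+b) on (0.20, 0.80) = 1.00
¬((¬A4 → A2) ∧ ¬A5) ∧ (A1 ∨ (A5 → ¬A1)) = max(0, a+b−1) on (0.91, 1.00) = 0.91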